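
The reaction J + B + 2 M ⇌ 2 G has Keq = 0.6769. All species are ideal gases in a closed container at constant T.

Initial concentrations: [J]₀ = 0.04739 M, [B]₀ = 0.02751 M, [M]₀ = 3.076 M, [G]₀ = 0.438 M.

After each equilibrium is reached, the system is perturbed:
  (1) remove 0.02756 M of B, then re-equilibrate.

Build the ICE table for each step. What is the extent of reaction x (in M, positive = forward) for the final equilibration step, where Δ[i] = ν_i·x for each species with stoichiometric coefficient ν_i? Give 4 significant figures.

x = -0.008817 M

Q₀ = 15.55 vs Keq = 0.6769 ⇒ Q>K, reverse
Step 1:
                  J         B         M         G
  Initial   0.04739   0.02751     3.076     0.438
  Change    0.07308   0.07308    0.1462   -0.1462
  Equil      0.1205    0.1006     3.222    0.2918
  solve Keq expr → x = -0.07308; check Q = 0.6769
Then remove 0.02756 M of B.
Step 2:
                  J         B         M         G
  Initial    0.1205   0.07303     3.222    0.2918
  Change   0.008817  0.008817   0.01763  -0.01763
  Equil      0.1293   0.08185      3.24    0.2742
  solve Keq expr → x = -0.008817; check Q = 0.6769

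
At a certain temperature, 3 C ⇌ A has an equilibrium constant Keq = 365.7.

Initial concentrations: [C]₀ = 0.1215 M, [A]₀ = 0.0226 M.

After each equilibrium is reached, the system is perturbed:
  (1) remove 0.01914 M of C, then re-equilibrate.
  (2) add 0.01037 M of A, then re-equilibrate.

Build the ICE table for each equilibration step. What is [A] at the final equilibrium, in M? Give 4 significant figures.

[A]_eq = 0.04993 M

Q₀ = 12.6 vs Keq = 365.7 ⇒ Q<K, forward
Step 1:
                   C          A
  I           0.1215     0.0226
  C         -0.07127    0.02376
  E          0.05023    0.04636
  solve Keq expr → x = 0.02376; check Q = 365.7
Then remove 0.01914 M of C.
Step 2:
                   C          A
  I          0.03109    0.04636
  C            0.017  -0.005668
  E           0.0481    0.04069
  solve Keq expr → x = -0.005668; check Q = 365.7
Then add 0.01037 M of A.
Step 3:
                   C          A
  I           0.0481    0.05106
  C         0.003395  -0.001132
  E          0.05149    0.04993
  solve Keq expr → x = -0.001132; check Q = 365.7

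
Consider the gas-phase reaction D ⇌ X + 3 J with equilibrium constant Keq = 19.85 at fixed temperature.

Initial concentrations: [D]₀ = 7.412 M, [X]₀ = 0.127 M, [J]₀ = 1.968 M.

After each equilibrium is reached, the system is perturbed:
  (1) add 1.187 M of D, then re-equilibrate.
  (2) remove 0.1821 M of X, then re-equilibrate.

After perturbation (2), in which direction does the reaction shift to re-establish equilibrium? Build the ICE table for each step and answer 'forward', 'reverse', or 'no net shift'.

Direction: forward

Q₀ = 0.1306 vs Keq = 19.85 ⇒ Q<K, forward
Step 1:
                  D         X         J
  Initial     7.412     0.127     1.968
  Change    -0.9715    0.9715     2.914
  Equil       6.441     1.098     4.882
  solve Keq expr → x = 0.9715; check Q = 19.85
Then add 1.187 M of D.
Step 2:
                  D         X         J
  Initial     7.628     1.098     4.882
  Change   -0.05981   0.05981    0.1794
  Equil       7.568     1.158     5.062
  solve Keq expr → x = 0.05981; check Q = 19.85
Then remove 0.1821 M of X.
Step 3:
                  D         X         J
  Initial     7.568    0.9762     5.062
  Change   -0.05951   0.05951    0.1785
  Equil       7.508     1.036      5.24
  solve Keq expr → x = 0.05951; check Q = 19.85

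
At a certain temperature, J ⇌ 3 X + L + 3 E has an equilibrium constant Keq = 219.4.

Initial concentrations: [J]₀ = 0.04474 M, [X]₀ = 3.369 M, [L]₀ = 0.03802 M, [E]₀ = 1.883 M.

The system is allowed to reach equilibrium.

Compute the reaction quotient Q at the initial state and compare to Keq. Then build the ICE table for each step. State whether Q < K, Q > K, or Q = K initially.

Q₀ = 217 vs Keq = 219.4 ⇒ Q<K, forward
Step 1:
                    J           X           L           E
  I           0.04474       3.369     0.03802       1.883
  C       -1.9980e-04  5.9939e-04  1.9980e-04  5.9939e-04
  E           0.04454        3.37     0.03822       1.884
  solve Keq expr → x = 1.9980e-04; check Q = 219.4

Q₀ = 217; Q < K (proceeds forward)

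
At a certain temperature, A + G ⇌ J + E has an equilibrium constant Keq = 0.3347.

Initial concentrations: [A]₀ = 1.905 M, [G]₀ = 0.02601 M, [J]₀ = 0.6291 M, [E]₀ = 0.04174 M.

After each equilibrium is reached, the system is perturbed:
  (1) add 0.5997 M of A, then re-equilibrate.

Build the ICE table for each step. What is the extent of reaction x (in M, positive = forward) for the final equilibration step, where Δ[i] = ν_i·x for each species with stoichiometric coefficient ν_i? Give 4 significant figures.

Q₀ = 0.53 vs Keq = 0.3347 ⇒ Q>K, reverse
Step 1:
                   A          G          J          E
  Initial      1.905    0.02601     0.6291    0.04174
  Change    0.007373   0.007373  -0.007373  -0.007373
  Equil        1.912    0.03338     0.6217    0.03437
  solve Keq expr → x = -0.007373; check Q = 0.3347
Then add 0.5997 M of A.
Step 2:
                   A          G          J          E
  Initial      2.512    0.03338     0.6217    0.03437
  Change   -0.004434  -0.004434   0.004434   0.004434
  Equil        2.508    0.02895     0.6262     0.0388
  solve Keq expr → x = 0.004434; check Q = 0.3347

x = 0.004434 M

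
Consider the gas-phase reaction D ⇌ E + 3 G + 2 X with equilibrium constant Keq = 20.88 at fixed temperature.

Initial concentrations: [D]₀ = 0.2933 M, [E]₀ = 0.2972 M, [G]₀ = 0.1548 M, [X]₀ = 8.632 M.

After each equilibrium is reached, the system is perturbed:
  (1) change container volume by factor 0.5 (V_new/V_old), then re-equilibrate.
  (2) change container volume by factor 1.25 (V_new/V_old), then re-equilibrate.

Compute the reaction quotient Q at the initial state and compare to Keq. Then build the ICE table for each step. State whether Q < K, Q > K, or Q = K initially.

Q₀ = 0.2801; Q < K (proceeds forward)

Q₀ = 0.2801 vs Keq = 20.88 ⇒ Q<K, forward
Step 1:
                    D           E           G           X
  init         0.2933      0.2972      0.1548       8.632
  Δ           -0.1119      0.1119      0.3357      0.2238
  eq           0.1814      0.4091      0.4905       8.856
  solve Keq expr → x = 0.1119; check Q = 20.88
Then change container volume by factor 0.5 (V_new/V_old).
Step 2:
                    D           E           G           X
  init         0.3628      0.8182      0.9811       17.71
  Δ            0.1949     -0.1949     -0.5847     -0.3898
  eq           0.5577      0.6233      0.3963       17.32
  solve Keq expr → x = -0.1949; check Q = 20.88
Then change container volume by factor 1.25 (V_new/V_old).
Step 3:
                    D           E           G           X
  init         0.4461      0.4987      0.3171       13.86
  Δ          -0.03882     0.03882      0.1165     0.07764
  eq           0.4073      0.5375      0.4335       13.94
  solve Keq expr → x = 0.03882; check Q = 20.88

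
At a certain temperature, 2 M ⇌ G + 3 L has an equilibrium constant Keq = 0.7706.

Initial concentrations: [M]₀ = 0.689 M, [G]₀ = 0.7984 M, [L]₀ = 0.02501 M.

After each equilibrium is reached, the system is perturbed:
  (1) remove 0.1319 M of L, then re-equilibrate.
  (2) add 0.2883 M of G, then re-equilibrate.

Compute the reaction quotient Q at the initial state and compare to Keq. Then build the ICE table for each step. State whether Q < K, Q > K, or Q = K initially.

Q₀ = 2.6310e-05 vs Keq = 0.7706 ⇒ Q<K, forward
Step 1:
                    M           G           L
  Initial       0.689      0.7984     0.02501
  Change      -0.3091      0.1546      0.4637
  Equil        0.3799       0.953      0.4887
  solve Keq expr → x = 0.1546; check Q = 0.7706
Then remove 0.1319 M of L.
Step 2:
                    M           G           L
  Initial      0.3799       0.953      0.3568
  Change     -0.05373     0.02686     0.08059
  Equil        0.3262      0.9798      0.4374
  solve Keq expr → x = 0.02686; check Q = 0.7706
Then add 0.2883 M of G.
Step 3:
                    M           G           L
  Initial      0.3262       1.268      0.4374
  Change      0.01521   -0.007606    -0.02282
  Equil        0.3414       1.261      0.4146
  solve Keq expr → x = -0.007606; check Q = 0.7706

Q₀ = 2.6310e-05; Q < K (proceeds forward)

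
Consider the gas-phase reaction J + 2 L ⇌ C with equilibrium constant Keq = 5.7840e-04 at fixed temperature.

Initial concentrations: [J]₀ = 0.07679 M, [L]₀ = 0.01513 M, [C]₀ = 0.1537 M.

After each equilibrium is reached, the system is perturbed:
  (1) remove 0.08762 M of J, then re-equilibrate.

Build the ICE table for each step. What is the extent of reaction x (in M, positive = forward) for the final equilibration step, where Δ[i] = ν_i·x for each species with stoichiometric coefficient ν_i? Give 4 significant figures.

Q₀ = 8744 vs Keq = 5.7840e-04 ⇒ Q>K, reverse
Step 1:
                  J         L         C
  I         0.07679   0.01513    0.1537
  C          0.1537    0.3074   -0.1537
  E          0.2305    0.3225 1.3865e-05
  solve Keq expr → x = -0.1537; check Q = 5.7840e-04
Then remove 0.08762 M of J.
Step 2:
                  J         L         C
  I          0.1429    0.3225 1.3865e-05
  C       5.2702e-06 1.0540e-05 -5.2702e-06
  E          0.1429    0.3225 8.5948e-06
  solve Keq expr → x = -5.2702e-06; check Q = 5.7840e-04

x = -5.2702e-06 M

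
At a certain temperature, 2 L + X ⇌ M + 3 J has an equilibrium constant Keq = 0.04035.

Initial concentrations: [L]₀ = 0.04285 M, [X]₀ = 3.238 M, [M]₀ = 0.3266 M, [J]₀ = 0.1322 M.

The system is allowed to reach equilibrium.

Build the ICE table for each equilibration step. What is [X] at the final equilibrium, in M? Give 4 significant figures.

[X]_eq = 3.245 M

Q₀ = 0.1269 vs Keq = 0.04035 ⇒ Q>K, reverse
Step 1:
                  L         X         M         J
  init      0.04285     3.238    0.3266    0.1322
  Δ         0.01449  0.007244 -0.007244  -0.02173
  eq        0.05734     3.245    0.3194    0.1105
  solve Keq expr → x = -0.007244; check Q = 0.04035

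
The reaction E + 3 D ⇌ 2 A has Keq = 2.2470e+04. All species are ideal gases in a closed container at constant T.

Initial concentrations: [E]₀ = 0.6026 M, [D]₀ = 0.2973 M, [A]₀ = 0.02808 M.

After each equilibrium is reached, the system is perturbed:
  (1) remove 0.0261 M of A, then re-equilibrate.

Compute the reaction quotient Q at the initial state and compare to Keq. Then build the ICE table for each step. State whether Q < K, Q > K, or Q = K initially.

Q₀ = 0.04979; Q < K (proceeds forward)

Q₀ = 0.04979 vs Keq = 2.2470e+04 ⇒ Q<K, forward
Step 1:
                   E          D          A
  init        0.6026     0.2973    0.02808
  Δ         -0.09378    -0.2813     0.1876
  eq          0.5088    0.01596     0.2156
  solve Keq expr → x = 0.09378; check Q = 2.2470e+04
Then remove 0.0261 M of A.
Step 2:
                   E          D          A
  init        0.5088    0.01596     0.1895
  Δ       -4.2264e-04  -0.001268 8.4527e-04
  eq          0.5084    0.01469     0.1904
  solve Keq expr → x = 4.2264e-04; check Q = 2.2470e+04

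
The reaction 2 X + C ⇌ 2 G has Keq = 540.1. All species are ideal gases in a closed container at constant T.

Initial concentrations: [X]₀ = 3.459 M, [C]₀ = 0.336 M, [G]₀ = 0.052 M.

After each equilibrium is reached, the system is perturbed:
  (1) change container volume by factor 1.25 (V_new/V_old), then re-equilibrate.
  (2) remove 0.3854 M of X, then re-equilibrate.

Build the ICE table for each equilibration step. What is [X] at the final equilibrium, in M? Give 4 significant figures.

Q₀ = 6.7261e-04 vs Keq = 540.1 ⇒ Q<K, forward
Step 1:
                    X           C           G
  init          3.459       0.336       0.052
  Δ           -0.6718     -0.3359      0.6718
  eq            2.787  1.2484e-04      0.7238
  solve Keq expr → x = 0.3359; check Q = 540.1
Then change container volume by factor 1.25 (V_new/V_old).
Step 2:
                    X           C           G
  init           2.23  9.9872e-05       0.579
  Δ        4.9882e-05  2.4941e-05 -4.9882e-05
  eq             2.23  1.2481e-04       0.579
  solve Keq expr → x = -2.4941e-05; check Q = 540.1
Then remove 0.3854 M of X.
Step 3:
                    X           C           G
  init          1.844  1.2481e-04       0.579
  Δ        1.1503e-04  5.7514e-05 -1.1503e-04
  eq            1.845  1.8233e-04      0.5788
  solve Keq expr → x = -5.7514e-05; check Q = 540.1

[X]_eq = 1.845 M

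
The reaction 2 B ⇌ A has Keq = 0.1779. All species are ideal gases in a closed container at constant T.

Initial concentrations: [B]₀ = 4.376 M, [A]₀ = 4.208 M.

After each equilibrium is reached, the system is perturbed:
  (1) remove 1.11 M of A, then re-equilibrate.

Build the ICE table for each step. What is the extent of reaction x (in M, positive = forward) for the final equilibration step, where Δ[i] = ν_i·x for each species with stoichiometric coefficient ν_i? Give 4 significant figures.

x = 0.2647 M

Q₀ = 0.2197 vs Keq = 0.1779 ⇒ Q>K, reverse
Step 1:
                  B         A
  Initial     4.376     4.208
  Change     0.3773   -0.1886
  Equil       4.753     4.019
  solve Keq expr → x = -0.1886; check Q = 0.1779
Then remove 1.11 M of A.
Step 2:
                  B         A
  Initial     4.753     2.909
  Change    -0.5293    0.2647
  Equil       4.224     3.174
  solve Keq expr → x = 0.2647; check Q = 0.1779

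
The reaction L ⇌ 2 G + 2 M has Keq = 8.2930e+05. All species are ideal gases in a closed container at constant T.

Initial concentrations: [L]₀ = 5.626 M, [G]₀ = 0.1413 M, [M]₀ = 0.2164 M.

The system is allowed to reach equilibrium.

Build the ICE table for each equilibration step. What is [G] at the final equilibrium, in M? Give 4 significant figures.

[G]_eq = 11.35 M

Q₀ = 1.6619e-04 vs Keq = 8.2930e+05 ⇒ Q<K, forward
Step 1:
                    L           G           M
  I             5.626      0.1413      0.2164
  C            -5.606       11.21       11.21
  E            0.0203       11.35       11.43
  solve Keq expr → x = 5.606; check Q = 8.2930e+05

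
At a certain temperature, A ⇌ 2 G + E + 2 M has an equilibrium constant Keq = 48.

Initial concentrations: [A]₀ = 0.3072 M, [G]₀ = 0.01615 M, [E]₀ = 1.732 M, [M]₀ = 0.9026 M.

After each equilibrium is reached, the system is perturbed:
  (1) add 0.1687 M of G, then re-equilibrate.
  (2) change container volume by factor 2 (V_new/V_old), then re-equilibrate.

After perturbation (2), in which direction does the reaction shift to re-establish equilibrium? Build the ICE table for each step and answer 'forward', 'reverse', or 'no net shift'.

Q₀ = 0.001198 vs Keq = 48 ⇒ Q<K, forward
Step 1:
                   A          G          E          M
  I           0.3072    0.01615      1.732     0.9026
  C           -0.278     0.5561      0.278     0.5561
  E          0.02917     0.5722       2.01      1.459
  solve Keq expr → x = 0.278; check Q = 48
Then add 0.1687 M of G.
Step 2:
                   A          G          E          M
  I          0.02917     0.7409       2.01      1.459
  C          0.01406   -0.02812   -0.01406   -0.02812
  E          0.04323     0.7128      1.996      1.431
  solve Keq expr → x = -0.01406; check Q = 48
Then change container volume by factor 2 (V_new/V_old).
Step 3:
                   A          G          E          M
  I          0.02162     0.3564      0.998     0.7153
  C         -0.01972    0.03945    0.01972    0.03945
  E         0.001892     0.3958      1.018     0.7547
  solve Keq expr → x = 0.01972; check Q = 48

Direction: forward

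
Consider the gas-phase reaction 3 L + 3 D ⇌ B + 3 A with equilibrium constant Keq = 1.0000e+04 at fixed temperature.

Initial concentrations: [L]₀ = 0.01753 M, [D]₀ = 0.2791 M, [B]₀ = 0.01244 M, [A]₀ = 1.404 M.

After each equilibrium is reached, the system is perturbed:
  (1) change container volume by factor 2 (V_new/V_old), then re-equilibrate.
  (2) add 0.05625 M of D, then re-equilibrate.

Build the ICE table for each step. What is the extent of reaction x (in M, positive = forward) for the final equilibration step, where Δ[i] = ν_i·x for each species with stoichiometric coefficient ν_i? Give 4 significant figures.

Q₀ = 2.9397e+05 vs Keq = 1.0000e+04 ⇒ Q>K, reverse
Step 1:
                    L           D           B           A
  I           0.01753      0.2791     0.01244       1.404
  C           0.02053     0.02053   -0.006842    -0.02053
  E           0.03806      0.2996    0.005598       1.383
  solve Keq expr → x = -0.006842; check Q = 1.0000e+04
Then change container volume by factor 2 (V_new/V_old).
Step 2:
                    L           D           B           A
  I           0.01903      0.1498    0.002799      0.6917
  C          0.004183    0.004183   -0.001394   -0.004183
  E           0.02321       0.154    0.001405      0.6876
  solve Keq expr → x = -0.001394; check Q = 1.0000e+04
Then add 0.05625 M of D.
Step 3:
                    L           D           B           A
  I           0.02321      0.2102    0.001405      0.6876
  C         -0.002756   -0.002756  9.1880e-04    0.002756
  E           0.02045      0.2075    0.002324      0.6903
  solve Keq expr → x = 9.1880e-04; check Q = 1e+04

x = 9.1880e-04 M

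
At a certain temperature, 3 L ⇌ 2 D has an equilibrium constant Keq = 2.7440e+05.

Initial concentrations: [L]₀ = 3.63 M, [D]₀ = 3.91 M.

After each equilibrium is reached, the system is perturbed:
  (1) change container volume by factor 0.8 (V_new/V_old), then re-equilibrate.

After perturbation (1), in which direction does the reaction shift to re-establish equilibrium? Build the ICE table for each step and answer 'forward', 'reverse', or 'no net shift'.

Direction: forward

Q₀ = 0.3196 vs Keq = 2.7440e+05 ⇒ Q<K, forward
Step 1:
                    L           D
  Initial        3.63        3.91
  Change       -3.578       2.385
  Equil       0.05247       6.295
  solve Keq expr → x = 1.193; check Q = 2.7440e+05
Then change container volume by factor 0.8 (V_new/V_old).
Step 2:
                    L           D
  Initial     0.06558       7.869
  Change    -0.004685    0.003123
  Equil        0.0609       7.872
  solve Keq expr → x = 0.001562; check Q = 2.7440e+05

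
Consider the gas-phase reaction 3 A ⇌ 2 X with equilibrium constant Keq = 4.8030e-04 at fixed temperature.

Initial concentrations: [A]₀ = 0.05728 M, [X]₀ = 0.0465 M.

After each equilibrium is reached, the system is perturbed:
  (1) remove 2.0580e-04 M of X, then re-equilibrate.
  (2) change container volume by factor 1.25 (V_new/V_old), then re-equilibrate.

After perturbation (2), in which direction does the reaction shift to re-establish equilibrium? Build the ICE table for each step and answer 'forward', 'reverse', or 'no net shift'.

Direction: reverse

Q₀ = 11.51 vs Keq = 4.8030e-04 ⇒ Q>K, reverse
Step 1:
                  A         X
  Initial   0.05728    0.0465
  Change    0.06829  -0.04552
  Equil      0.1256 9.7515e-04
  solve Keq expr → x = -0.02276; check Q = 4.8030e-04
Then remove 2.0580e-04 M of X.
Step 2:
                  A         X
  Initial    0.1256 7.6935e-04
  Change  -3.0340e-04 2.0227e-04
  Equil      0.1253 9.7162e-04
  solve Keq expr → x = 1.0113e-04; check Q = 4.8030e-04
Then change container volume by factor 1.25 (V_new/V_old).
Step 3:
                  A         X
  Initial    0.1002 7.7729e-04
  Change  1.2120e-04 -8.0799e-05
  Equil      0.1003 6.9649e-04
  solve Keq expr → x = -4.0400e-05; check Q = 4.8030e-04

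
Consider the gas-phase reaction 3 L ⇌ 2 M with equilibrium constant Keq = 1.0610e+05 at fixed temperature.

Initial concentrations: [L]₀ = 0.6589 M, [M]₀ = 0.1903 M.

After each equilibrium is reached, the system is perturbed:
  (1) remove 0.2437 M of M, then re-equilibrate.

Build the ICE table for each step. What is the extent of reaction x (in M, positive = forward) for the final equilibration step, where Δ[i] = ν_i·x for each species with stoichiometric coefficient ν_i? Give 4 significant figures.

Q₀ = 0.1266 vs Keq = 1.0610e+05 ⇒ Q<K, forward
Step 1:
                    L           M
  init         0.6589      0.1903
  Δ           -0.6436       0.429
  eq          0.01535      0.6193
  solve Keq expr → x = 0.2145; check Q = 1.0610e+05
Then remove 0.2437 M of M.
Step 2:
                    L           M
  init        0.01535      0.3756
  Δ         -0.004295    0.002863
  eq          0.01105      0.3785
  solve Keq expr → x = 0.001432; check Q = 1.0610e+05

x = 0.001432 M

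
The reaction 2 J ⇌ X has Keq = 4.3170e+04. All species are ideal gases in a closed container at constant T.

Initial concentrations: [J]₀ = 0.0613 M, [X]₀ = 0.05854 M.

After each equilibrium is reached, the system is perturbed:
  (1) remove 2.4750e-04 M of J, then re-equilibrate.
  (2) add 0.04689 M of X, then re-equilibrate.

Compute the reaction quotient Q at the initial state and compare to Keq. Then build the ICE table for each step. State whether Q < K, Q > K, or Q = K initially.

Q₀ = 15.58; Q < K (proceeds forward)

Q₀ = 15.58 vs Keq = 4.3170e+04 ⇒ Q<K, forward
Step 1:
                    J           X
  init         0.0613     0.05854
  Δ          -0.05987     0.02993
  eq         0.001432     0.08847
  solve Keq expr → x = 0.02993; check Q = 4.3170e+04
Then remove 2.4750e-04 M of J.
Step 2:
                    J           X
  init       0.001184     0.08847
  Δ        2.4650e-04 -1.2325e-04
  eq         0.001431     0.08835
  solve Keq expr → x = -1.2325e-04; check Q = 4.3170e+04
Then add 0.04689 M of X.
Step 3:
                    J           X
  init       0.001431      0.1352
  Δ        3.3826e-04 -1.6913e-04
  eq         0.001769      0.1351
  solve Keq expr → x = -1.6913e-04; check Q = 4.3170e+04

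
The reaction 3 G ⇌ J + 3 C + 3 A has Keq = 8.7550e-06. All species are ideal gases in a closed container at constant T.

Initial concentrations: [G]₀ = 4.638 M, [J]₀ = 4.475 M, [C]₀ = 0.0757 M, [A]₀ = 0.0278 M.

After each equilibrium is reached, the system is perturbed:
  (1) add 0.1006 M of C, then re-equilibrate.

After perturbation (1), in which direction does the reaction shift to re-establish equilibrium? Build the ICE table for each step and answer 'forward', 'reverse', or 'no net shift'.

Q₀ = 4.1804e-10 vs Keq = 8.7550e-06 ⇒ Q<K, forward
Step 1:
                   G          J          C          A
  I            4.638      4.475     0.0757     0.0278
  C          -0.1849    0.06164     0.1849     0.1849
  E            4.453      4.537     0.2606     0.2127
  solve Keq expr → x = 0.06164; check Q = 8.7550e-06
Then add 0.1006 M of C.
Step 2:
                   G          J          C          A
  I            4.453      4.537     0.3612     0.2127
  C            0.039     -0.013     -0.039     -0.039
  E            4.492      4.524     0.3222     0.1737
  solve Keq expr → x = -0.013; check Q = 8.7550e-06

Direction: reverse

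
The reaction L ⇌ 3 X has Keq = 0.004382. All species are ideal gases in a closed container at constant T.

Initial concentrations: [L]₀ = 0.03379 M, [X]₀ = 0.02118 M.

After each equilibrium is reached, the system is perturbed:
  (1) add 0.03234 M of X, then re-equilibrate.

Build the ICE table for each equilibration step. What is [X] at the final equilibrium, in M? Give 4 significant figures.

Q₀ = 2.8118e-04 vs Keq = 0.004382 ⇒ Q<K, forward
Step 1:
                  L         X
  I         0.03379   0.02118
  C       -0.008872   0.02662
  E         0.02492    0.0478
  solve Keq expr → x = 0.008872; check Q = 0.004382
Then add 0.03234 M of X.
Step 2:
                  L         X
  I         0.02492   0.08014
  C        0.009047  -0.02714
  E         0.03397   0.05299
  solve Keq expr → x = -0.009047; check Q = 0.004382

[X]_eq = 0.05299 M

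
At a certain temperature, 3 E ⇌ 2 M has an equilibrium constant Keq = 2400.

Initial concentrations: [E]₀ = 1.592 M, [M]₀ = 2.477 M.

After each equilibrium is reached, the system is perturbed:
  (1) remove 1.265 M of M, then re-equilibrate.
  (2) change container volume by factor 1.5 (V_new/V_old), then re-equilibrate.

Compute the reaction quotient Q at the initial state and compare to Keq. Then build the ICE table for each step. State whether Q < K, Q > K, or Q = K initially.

Q₀ = 1.521; Q < K (proceeds forward)

Q₀ = 1.521 vs Keq = 2400 ⇒ Q<K, forward
Step 1:
                    E           M
  Initial       1.592       2.477
  Change       -1.422      0.9482
  Equil        0.1697       3.425
  solve Keq expr → x = 0.4741; check Q = 2400
Then remove 1.265 M of M.
Step 2:
                    E           M
  Initial      0.1697        2.16
  Change     -0.04378     0.02919
  Equil        0.1259       2.189
  solve Keq expr → x = 0.01459; check Q = 2400
Then change container volume by factor 1.5 (V_new/V_old).
Step 3:
                    E           M
  Initial     0.08396        1.46
  Change       0.0118   -0.007869
  Equil       0.09576       1.452
  solve Keq expr → x = -0.003935; check Q = 2400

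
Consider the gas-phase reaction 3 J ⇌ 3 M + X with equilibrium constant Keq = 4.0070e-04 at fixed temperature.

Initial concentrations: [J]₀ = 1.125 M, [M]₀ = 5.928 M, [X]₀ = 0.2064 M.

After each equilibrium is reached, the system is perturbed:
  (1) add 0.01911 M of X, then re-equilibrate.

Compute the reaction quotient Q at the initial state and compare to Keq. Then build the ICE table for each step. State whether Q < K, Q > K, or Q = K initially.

Q₀ = 30.2 vs Keq = 4.0070e-04 ⇒ Q>K, reverse
Step 1:
                   J          M          X
  Initial      1.125      5.928     0.2064
  Change      0.6192    -0.6192    -0.2064
  Equil        1.744      5.309 1.4209e-05
  solve Keq expr → x = -0.2064; check Q = 4.0070e-04
Then add 0.01911 M of X.
Step 2:
                   J          M          X
  Initial      1.744      5.309    0.01912
  Change     0.05732   -0.05732   -0.01911
  Equil        1.801      5.252 1.6175e-05
  solve Keq expr → x = -0.01911; check Q = 4.0070e-04

Q₀ = 30.2; Q > K (proceeds reverse)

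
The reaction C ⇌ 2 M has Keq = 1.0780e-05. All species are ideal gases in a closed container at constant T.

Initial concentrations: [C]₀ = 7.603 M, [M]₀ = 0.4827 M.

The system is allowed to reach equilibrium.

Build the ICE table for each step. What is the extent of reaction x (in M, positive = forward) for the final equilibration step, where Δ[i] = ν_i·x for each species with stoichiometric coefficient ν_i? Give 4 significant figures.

Q₀ = 0.03065 vs Keq = 1.0780e-05 ⇒ Q>K, reverse
Step 1:
                  C         M
  Initial     7.603    0.4827
  Change     0.2368   -0.4735
  Equil        7.84  0.009193
  solve Keq expr → x = -0.2368; check Q = 1.0780e-05

x = -0.2368 M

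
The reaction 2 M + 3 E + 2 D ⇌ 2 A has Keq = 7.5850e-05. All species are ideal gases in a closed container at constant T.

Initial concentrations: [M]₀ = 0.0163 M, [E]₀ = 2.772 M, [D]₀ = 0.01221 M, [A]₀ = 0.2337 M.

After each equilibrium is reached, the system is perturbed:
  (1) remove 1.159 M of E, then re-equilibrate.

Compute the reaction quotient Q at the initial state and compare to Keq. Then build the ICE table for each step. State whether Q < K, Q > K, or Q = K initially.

Q₀ = 6.4734e+04 vs Keq = 7.5850e-05 ⇒ Q>K, reverse
Step 1:
                   M          E          D          A
  I           0.0163      2.772    0.01221     0.2337
  C           0.2308     0.3462     0.2308    -0.2308
  E           0.2471      3.118      0.243    0.00288
  solve Keq expr → x = -0.1154; check Q = 7.5850e-05
Then remove 1.159 M of E.
Step 2:
                   M          E          D          A
  I           0.2471      1.959      0.243    0.00288
  C         0.001427    0.00214   0.001427  -0.001427
  E           0.2485      1.961     0.2445   0.001454
  solve Keq expr → x = -7.1328e-04; check Q = 7.5850e-05

Q₀ = 6.4734e+04; Q > K (proceeds reverse)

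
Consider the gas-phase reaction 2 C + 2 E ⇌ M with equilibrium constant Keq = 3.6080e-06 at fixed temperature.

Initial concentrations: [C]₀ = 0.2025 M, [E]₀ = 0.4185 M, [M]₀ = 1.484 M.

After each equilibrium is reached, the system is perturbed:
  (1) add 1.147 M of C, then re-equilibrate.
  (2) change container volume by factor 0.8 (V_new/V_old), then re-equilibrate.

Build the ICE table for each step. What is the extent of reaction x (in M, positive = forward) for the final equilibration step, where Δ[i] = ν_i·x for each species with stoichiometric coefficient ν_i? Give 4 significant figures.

x = 9.1456e-04 M

Q₀ = 206.6 vs Keq = 3.6080e-06 ⇒ Q>K, reverse
Step 1:
                   C          E          M
  init        0.2025     0.4185      1.484
  Δ            2.967      2.967     -1.484
  eq            3.17      3.386 4.1551e-04
  solve Keq expr → x = -1.484; check Q = 3.6080e-06
Then add 1.147 M of C.
Step 2:
                   C          E          M
  init         4.317      3.386 4.1551e-04
  Δ       -7.0911e-04 -7.0911e-04 3.5455e-04
  eq           4.316      3.385 7.7007e-04
  solve Keq expr → x = 3.5455e-04; check Q = 3.6080e-06
Then change container volume by factor 0.8 (V_new/V_old).
Step 3:
                   C          E          M
  init         5.395      4.231 9.6258e-04
  Δ        -0.001829  -0.001829 9.1456e-04
  eq           5.393      4.229   0.001877
  solve Keq expr → x = 9.1456e-04; check Q = 3.6080e-06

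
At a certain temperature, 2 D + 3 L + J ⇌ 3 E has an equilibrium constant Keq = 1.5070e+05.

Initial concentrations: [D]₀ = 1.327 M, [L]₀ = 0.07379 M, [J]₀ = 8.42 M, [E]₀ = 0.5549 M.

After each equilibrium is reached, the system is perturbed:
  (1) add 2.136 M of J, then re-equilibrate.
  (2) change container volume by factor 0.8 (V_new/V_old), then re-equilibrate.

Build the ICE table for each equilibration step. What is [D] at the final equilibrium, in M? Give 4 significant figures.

[D]_eq = 1.6 M

Q₀ = 28.68 vs Keq = 1.5070e+05 ⇒ Q<K, forward
Step 1:
                   D          L          J          E
  Initial      1.327    0.07379       8.42     0.5549
  Change    -0.04593    -0.0689   -0.02297     0.0689
  Equil        1.281   0.004889      8.397     0.6238
  solve Keq expr → x = 0.02297; check Q = 1.5070e+05
Then add 2.136 M of J.
Step 2:
                   D          L          J          E
  Initial      1.281   0.004889      10.53     0.6238
  Change  -2.3509e-04 -3.5263e-04 -1.1754e-04 3.5263e-04
  Equil        1.281   0.004537      10.53     0.6242
  solve Keq expr → x = 1.1754e-04; check Q = 1.5070e+05
Then change container volume by factor 0.8 (V_new/V_old).
Step 3:
                   D          L          J          E
  Initial      1.601   0.005671      13.17     0.7802
  Change  -7.5078e-04  -0.001126 -3.7539e-04   0.001126
  Equil          1.6   0.004545      13.17     0.7813
  solve Keq expr → x = 3.7539e-04; check Q = 1.5070e+05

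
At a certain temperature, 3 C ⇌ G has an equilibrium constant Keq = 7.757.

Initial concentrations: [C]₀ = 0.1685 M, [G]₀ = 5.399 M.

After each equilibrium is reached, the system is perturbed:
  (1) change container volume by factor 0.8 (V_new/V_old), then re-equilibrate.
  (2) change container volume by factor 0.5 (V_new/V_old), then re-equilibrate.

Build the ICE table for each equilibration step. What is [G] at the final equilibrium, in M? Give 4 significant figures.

[G]_eq = 13.24 M

Q₀ = 1129 vs Keq = 7.757 ⇒ Q>K, reverse
Step 1:
                   C          G
  init        0.1685      5.399
  Δ           0.7047    -0.2349
  eq          0.8732      5.164
  solve Keq expr → x = -0.2349; check Q = 7.757
Then change container volume by factor 0.8 (V_new/V_old).
Step 2:
                   C          G
  init         1.091      6.455
  Δ          -0.1485    0.04949
  eq           0.943      6.505
  solve Keq expr → x = 0.04949; check Q = 7.757
Then change container volume by factor 0.5 (V_new/V_old).
Step 3:
                   C          G
  init         1.886      13.01
  Δ          -0.6909     0.2303
  eq           1.195      13.24
  solve Keq expr → x = 0.2303; check Q = 7.757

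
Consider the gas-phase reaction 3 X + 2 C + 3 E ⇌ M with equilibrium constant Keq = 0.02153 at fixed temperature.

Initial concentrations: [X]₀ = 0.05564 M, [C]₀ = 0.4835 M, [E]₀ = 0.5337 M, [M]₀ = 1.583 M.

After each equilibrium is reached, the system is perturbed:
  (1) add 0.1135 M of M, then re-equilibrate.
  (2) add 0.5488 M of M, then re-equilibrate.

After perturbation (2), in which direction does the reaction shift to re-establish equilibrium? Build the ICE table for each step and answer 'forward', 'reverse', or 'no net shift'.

Q₀ = 2.5860e+05 vs Keq = 0.02153 ⇒ Q>K, reverse
Step 1:
                   X          C          E          M
  Initial    0.05564     0.4835     0.5337      1.583
  Change       1.431     0.9537      1.431    -0.4768
  Equil        1.486      1.437      1.964      1.106
  solve Keq expr → x = -0.4768; check Q = 0.02153
Then add 0.1135 M of M.
Step 2:
                   X          C          E          M
  Initial      1.486      1.437      1.964       1.22
  Change     0.02069    0.01379    0.02069  -0.006896
  Equil        1.507      1.451      1.985      1.213
  solve Keq expr → x = -0.006896; check Q = 0.02153
Then add 0.5488 M of M.
Step 3:
                   X          C          E          M
  Initial      1.507      1.451      1.985      1.762
  Change     0.08274    0.05516    0.08274   -0.02758
  Equil         1.59      1.506      2.068      1.734
  solve Keq expr → x = -0.02758; check Q = 0.02153

Direction: reverse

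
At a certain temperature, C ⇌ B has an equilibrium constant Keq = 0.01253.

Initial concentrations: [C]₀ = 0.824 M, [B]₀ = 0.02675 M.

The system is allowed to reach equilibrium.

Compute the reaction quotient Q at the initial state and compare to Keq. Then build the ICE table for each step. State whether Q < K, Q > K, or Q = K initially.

Q₀ = 0.03246 vs Keq = 0.01253 ⇒ Q>K, reverse
Step 1:
                    C           B
  init          0.824     0.02675
  Δ           0.01622    -0.01622
  eq           0.8402     0.01053
  solve Keq expr → x = -0.01622; check Q = 0.01253

Q₀ = 0.03246; Q > K (proceeds reverse)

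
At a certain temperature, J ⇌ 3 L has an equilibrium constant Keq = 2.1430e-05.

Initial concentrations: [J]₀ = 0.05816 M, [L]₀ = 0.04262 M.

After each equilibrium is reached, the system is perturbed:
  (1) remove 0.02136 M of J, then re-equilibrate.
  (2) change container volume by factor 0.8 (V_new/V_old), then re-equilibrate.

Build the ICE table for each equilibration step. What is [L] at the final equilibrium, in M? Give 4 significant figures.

Q₀ = 0.001331 vs Keq = 2.1430e-05 ⇒ Q>K, reverse
Step 1:
                  J         L
  Initial   0.05816   0.04262
  Change    0.01042  -0.03125
  Equil     0.06858   0.01137
  solve Keq expr → x = -0.01042; check Q = 2.1430e-05
Then remove 0.02136 M of J.
Step 2:
                  J         L
  Initial   0.04722   0.01137
  Change  4.3311e-04 -0.001299
  Equil     0.04765   0.01007
  solve Keq expr → x = -4.3311e-04; check Q = 2.1430e-05
Then change container volume by factor 0.8 (V_new/V_old).
Step 3:
                  J         L
  Initial   0.05956   0.01259
  Change  5.6850e-04 -0.001706
  Equil     0.06013   0.01088
  solve Keq expr → x = -5.6850e-04; check Q = 2.1430e-05

[L]_eq = 0.01088 M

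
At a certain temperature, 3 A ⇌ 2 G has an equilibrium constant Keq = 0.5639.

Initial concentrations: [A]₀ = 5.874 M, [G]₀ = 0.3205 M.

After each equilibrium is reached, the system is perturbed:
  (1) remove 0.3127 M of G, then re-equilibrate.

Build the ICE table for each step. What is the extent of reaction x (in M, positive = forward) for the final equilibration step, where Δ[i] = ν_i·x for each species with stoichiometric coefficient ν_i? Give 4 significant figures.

Q₀ = 5.0682e-04 vs Keq = 0.5639 ⇒ Q<K, forward
Step 1:
                   A          G
  I            5.874     0.3205
  C           -3.539      2.359
  E            2.335       2.68
  solve Keq expr → x = 1.18; check Q = 0.5639
Then remove 0.3127 M of G.
Step 2:
                   A          G
  I            2.335      2.367
  C          -0.1323    0.08821
  E            2.203      2.455
  solve Keq expr → x = 0.0441; check Q = 0.5639

x = 0.0441 M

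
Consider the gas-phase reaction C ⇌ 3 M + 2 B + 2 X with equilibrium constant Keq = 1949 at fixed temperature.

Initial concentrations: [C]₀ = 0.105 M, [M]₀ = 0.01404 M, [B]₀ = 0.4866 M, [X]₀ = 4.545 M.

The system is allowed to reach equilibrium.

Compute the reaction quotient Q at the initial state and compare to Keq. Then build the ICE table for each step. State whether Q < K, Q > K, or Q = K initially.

Q₀ = 1.2892e-04 vs Keq = 1949 ⇒ Q<K, forward
Step 1:
                    C           M           B           X
  I             0.105     0.01404      0.4866       4.545
  C           -0.1048      0.3144      0.2096      0.2096
  E        1.9919e-04      0.3284      0.6962       4.755
  solve Keq expr → x = 0.1048; check Q = 1949

Q₀ = 1.2892e-04; Q < K (proceeds forward)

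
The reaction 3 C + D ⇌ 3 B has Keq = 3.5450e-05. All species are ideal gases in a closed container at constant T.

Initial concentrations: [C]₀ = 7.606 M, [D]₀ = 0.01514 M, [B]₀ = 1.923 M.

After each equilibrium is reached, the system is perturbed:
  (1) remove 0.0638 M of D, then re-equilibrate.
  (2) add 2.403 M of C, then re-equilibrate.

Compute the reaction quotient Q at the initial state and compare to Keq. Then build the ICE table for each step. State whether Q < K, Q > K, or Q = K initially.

Q₀ = 1.067 vs Keq = 3.5450e-05 ⇒ Q>K, reverse
Step 1:
                   C          D          B
  I            7.606    0.01514      1.923
  C             1.67     0.5567      -1.67
  E            9.276     0.5718     0.2529
  solve Keq expr → x = -0.5567; check Q = 3.5450e-05
Then remove 0.0638 M of D.
Step 2:
                   C          D          B
  I            9.276      0.508     0.2529
  C         0.009061    0.00302  -0.009061
  E            9.285     0.5111     0.2439
  solve Keq expr → x = -0.00302; check Q = 3.5450e-05
Then add 2.403 M of C.
Step 3:
                   C          D          B
  I            11.69     0.5111     0.2439
  C         -0.05771   -0.01924    0.05771
  E            11.63     0.4918     0.3016
  solve Keq expr → x = 0.01924; check Q = 3.5450e-05

Q₀ = 1.067; Q > K (proceeds reverse)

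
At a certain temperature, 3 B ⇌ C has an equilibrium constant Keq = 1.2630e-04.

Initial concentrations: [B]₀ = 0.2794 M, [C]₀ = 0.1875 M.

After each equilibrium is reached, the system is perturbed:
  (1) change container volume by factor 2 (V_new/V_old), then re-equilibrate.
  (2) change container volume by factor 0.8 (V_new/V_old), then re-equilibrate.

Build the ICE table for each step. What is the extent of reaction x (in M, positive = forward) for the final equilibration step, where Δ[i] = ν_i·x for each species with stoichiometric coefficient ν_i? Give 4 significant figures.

Q₀ = 8.597 vs Keq = 1.2630e-04 ⇒ Q>K, reverse
Step 1:
                   B          C
  Initial     0.2794     0.1875
  Change      0.5623    -0.1874
  Equil       0.8417 7.5307e-05
  solve Keq expr → x = -0.1874; check Q = 1.2630e-04
Then change container volume by factor 2 (V_new/V_old).
Step 2:
                   B          C
  Initial     0.4208 3.7653e-05
  Change  8.4703e-05 -2.8234e-05
  Equil       0.4209 9.4191e-06
  solve Keq expr → x = -2.8234e-05; check Q = 1.2630e-04
Then change container volume by factor 0.8 (V_new/V_old).
Step 3:
                   B          C
  Initial     0.5262 1.1774e-05
  Change  -1.9862e-05 6.6207e-06
  Equil       0.5261 1.8395e-05
  solve Keq expr → x = 6.6207e-06; check Q = 1.2630e-04

x = 6.6207e-06 M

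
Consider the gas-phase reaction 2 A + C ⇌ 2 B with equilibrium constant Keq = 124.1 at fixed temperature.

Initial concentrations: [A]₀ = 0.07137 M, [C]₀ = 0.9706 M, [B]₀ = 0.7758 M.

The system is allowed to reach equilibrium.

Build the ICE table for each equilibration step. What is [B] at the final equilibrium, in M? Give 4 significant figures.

[B]_eq = 0.7764 M

Q₀ = 121.7 vs Keq = 124.1 ⇒ Q<K, forward
Step 1:
                    A           C           B
  I           0.07137      0.9706      0.7758
  C       -6.1507e-04 -3.0753e-04  6.1507e-04
  E           0.07075      0.9703      0.7764
  solve Keq expr → x = 3.0753e-04; check Q = 124.1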